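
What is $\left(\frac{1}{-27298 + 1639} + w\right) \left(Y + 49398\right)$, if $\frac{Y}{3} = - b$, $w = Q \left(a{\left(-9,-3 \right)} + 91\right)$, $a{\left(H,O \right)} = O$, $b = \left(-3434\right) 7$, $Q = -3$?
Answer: $- \frac{274373164408}{8553} \approx -3.2079 \cdot 10^{7}$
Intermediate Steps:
$b = -24038$
$w = -264$ ($w = - 3 \left(-3 + 91\right) = \left(-3\right) 88 = -264$)
$Y = 72114$ ($Y = 3 \left(\left(-1\right) \left(-24038\right)\right) = 3 \cdot 24038 = 72114$)
$\left(\frac{1}{-27298 + 1639} + w\right) \left(Y + 49398\right) = \left(\frac{1}{-27298 + 1639} - 264\right) \left(72114 + 49398\right) = \left(\frac{1}{-25659} - 264\right) 121512 = \left(- \frac{1}{25659} - 264\right) 121512 = \left(- \frac{6773977}{25659}\right) 121512 = - \frac{274373164408}{8553}$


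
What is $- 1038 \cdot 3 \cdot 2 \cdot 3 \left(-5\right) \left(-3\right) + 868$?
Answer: $-279392$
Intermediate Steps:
$- 1038 \cdot 3 \cdot 2 \cdot 3 \left(-5\right) \left(-3\right) + 868 = - 1038 \cdot 3 \cdot 6 \left(-5\right) \left(-3\right) + 868 = - 1038 \cdot 3 \left(-30\right) \left(-3\right) + 868 = - 1038 \left(\left(-90\right) \left(-3\right)\right) + 868 = \left(-1038\right) 270 + 868 = -280260 + 868 = -279392$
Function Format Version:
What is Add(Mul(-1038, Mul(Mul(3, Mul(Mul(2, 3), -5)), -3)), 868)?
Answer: -279392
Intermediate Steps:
Add(Mul(-1038, Mul(Mul(3, Mul(Mul(2, 3), -5)), -3)), 868) = Add(Mul(-1038, Mul(Mul(3, Mul(6, -5)), -3)), 868) = Add(Mul(-1038, Mul(Mul(3, -30), -3)), 868) = Add(Mul(-1038, Mul(-90, -3)), 868) = Add(Mul(-1038, 270), 868) = Add(-280260, 868) = -279392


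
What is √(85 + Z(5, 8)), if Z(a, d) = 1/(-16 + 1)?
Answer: 7*√390/15 ≈ 9.2159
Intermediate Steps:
Z(a, d) = -1/15 (Z(a, d) = 1/(-15) = -1/15)
√(85 + Z(5, 8)) = √(85 - 1/15) = √(1274/15) = 7*√390/15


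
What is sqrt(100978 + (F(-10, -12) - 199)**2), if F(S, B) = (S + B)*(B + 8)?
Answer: sqrt(113299) ≈ 336.60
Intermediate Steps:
F(S, B) = (8 + B)*(B + S) (F(S, B) = (B + S)*(8 + B) = (8 + B)*(B + S))
sqrt(100978 + (F(-10, -12) - 199)**2) = sqrt(100978 + (((-12)**2 + 8*(-12) + 8*(-10) - 12*(-10)) - 199)**2) = sqrt(100978 + ((144 - 96 - 80 + 120) - 199)**2) = sqrt(100978 + (88 - 199)**2) = sqrt(100978 + (-111)**2) = sqrt(100978 + 12321) = sqrt(113299)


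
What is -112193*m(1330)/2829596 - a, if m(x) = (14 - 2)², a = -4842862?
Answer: 3425831696990/707399 ≈ 4.8429e+6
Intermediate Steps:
m(x) = 144 (m(x) = 12² = 144)
-112193*m(1330)/2829596 - a = -112193/(2829596/144) - 1*(-4842862) = -112193/(2829596*(1/144)) + 4842862 = -112193/707399/36 + 4842862 = -112193*36/707399 + 4842862 = -4038948/707399 + 4842862 = 3425831696990/707399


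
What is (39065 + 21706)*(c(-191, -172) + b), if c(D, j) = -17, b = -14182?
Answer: -862887429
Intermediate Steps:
(39065 + 21706)*(c(-191, -172) + b) = (39065 + 21706)*(-17 - 14182) = 60771*(-14199) = -862887429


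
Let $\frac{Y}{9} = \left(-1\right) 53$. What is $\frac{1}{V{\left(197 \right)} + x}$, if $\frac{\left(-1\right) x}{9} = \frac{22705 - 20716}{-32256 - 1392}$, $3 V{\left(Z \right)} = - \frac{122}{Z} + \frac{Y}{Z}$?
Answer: $- \frac{6628656}{3191887} \approx -2.0767$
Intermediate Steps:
$Y = -477$ ($Y = 9 \left(\left(-1\right) 53\right) = 9 \left(-53\right) = -477$)
$V{\left(Z \right)} = - \frac{599}{3 Z}$ ($V{\left(Z \right)} = \frac{- \frac{122}{Z} - \frac{477}{Z}}{3} = \frac{\left(-599\right) \frac{1}{Z}}{3} = - \frac{599}{3 Z}$)
$x = \frac{5967}{11216}$ ($x = - 9 \frac{22705 - 20716}{-32256 - 1392} = - 9 \frac{1989}{-33648} = - 9 \cdot 1989 \left(- \frac{1}{33648}\right) = \left(-9\right) \left(- \frac{663}{11216}\right) = \frac{5967}{11216} \approx 0.53201$)
$\frac{1}{V{\left(197 \right)} + x} = \frac{1}{- \frac{599}{3 \cdot 197} + \frac{5967}{11216}} = \frac{1}{\left(- \frac{599}{3}\right) \frac{1}{197} + \frac{5967}{11216}} = \frac{1}{- \frac{599}{591} + \frac{5967}{11216}} = \frac{1}{- \frac{3191887}{6628656}} = - \frac{6628656}{3191887}$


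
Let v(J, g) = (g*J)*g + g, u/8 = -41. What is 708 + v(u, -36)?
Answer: -424416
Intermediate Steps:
u = -328 (u = 8*(-41) = -328)
v(J, g) = g + J*g² (v(J, g) = (J*g)*g + g = J*g² + g = g + J*g²)
708 + v(u, -36) = 708 - 36*(1 - 328*(-36)) = 708 - 36*(1 + 11808) = 708 - 36*11809 = 708 - 425124 = -424416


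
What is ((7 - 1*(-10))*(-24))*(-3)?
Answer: 1224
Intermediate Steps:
((7 - 1*(-10))*(-24))*(-3) = ((7 + 10)*(-24))*(-3) = (17*(-24))*(-3) = -408*(-3) = 1224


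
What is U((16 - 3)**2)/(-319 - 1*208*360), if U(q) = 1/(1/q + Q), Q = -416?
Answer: 169/5286715297 ≈ 3.1967e-8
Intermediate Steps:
U(q) = 1/(-416 + 1/q) (U(q) = 1/(1/q - 416) = 1/(-416 + 1/q))
U((16 - 3)**2)/(-319 - 1*208*360) = (-(16 - 3)**2/(-1 + 416*(16 - 3)**2))/(-319 - 1*208*360) = (-1*13**2/(-1 + 416*13**2))/(-319 - 208*360) = (-1*169/(-1 + 416*169))/(-319 - 74880) = -1*169/(-1 + 70304)/(-75199) = -1*169/70303*(-1/75199) = -1*169*1/70303*(-1/75199) = -169/70303*(-1/75199) = 169/5286715297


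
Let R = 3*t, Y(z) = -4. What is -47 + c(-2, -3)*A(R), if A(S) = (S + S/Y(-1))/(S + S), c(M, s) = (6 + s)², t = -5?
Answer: -349/8 ≈ -43.625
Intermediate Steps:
R = -15 (R = 3*(-5) = -15)
A(S) = 3/8 (A(S) = (S + S/(-4))/(S + S) = (S + S*(-¼))/((2*S)) = (S - S/4)*(1/(2*S)) = (3*S/4)*(1/(2*S)) = 3/8)
-47 + c(-2, -3)*A(R) = -47 + (6 - 3)²*(3/8) = -47 + 3²*(3/8) = -47 + 9*(3/8) = -47 + 27/8 = -349/8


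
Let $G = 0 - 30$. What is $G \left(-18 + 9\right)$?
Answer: $270$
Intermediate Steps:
$G = -30$
$G \left(-18 + 9\right) = - 30 \left(-18 + 9\right) = \left(-30\right) \left(-9\right) = 270$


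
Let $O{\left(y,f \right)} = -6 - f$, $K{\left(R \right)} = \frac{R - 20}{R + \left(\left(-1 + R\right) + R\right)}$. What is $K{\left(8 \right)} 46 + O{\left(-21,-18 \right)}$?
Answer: $-12$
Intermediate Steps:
$K{\left(R \right)} = \frac{-20 + R}{-1 + 3 R}$ ($K{\left(R \right)} = \frac{-20 + R}{R + \left(-1 + 2 R\right)} = \frac{-20 + R}{-1 + 3 R}$)
$K{\left(8 \right)} 46 + O{\left(-21,-18 \right)} = \frac{-20 + 8}{-1 + 3 \cdot 8} \cdot 46 - -12 = \frac{1}{-1 + 24} \left(-12\right) 46 + \left(-6 + 18\right) = \frac{1}{23} \left(-12\right) 46 + 12 = \left(- \frac{12}{23}\right) 46 + 12 = -24 + 12 = -12$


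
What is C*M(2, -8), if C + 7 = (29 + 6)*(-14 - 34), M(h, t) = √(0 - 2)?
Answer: -1687*I*√2 ≈ -2385.8*I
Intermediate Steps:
M(h, t) = I*√2 (M(h, t) = √(-2) = I*√2)
C = -1687 (C = -7 + (29 + 6)*(-14 - 34) = -7 + 35*(-48) = -7 - 1680 = -1687)
C*M(2, -8) = -1687*I*√2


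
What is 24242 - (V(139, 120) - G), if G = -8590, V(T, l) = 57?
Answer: 15595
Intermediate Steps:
24242 - (V(139, 120) - G) = 24242 - (57 - 1*(-8590)) = 24242 - (57 + 8590) = 24242 - 1*8647 = 24242 - 8647 = 15595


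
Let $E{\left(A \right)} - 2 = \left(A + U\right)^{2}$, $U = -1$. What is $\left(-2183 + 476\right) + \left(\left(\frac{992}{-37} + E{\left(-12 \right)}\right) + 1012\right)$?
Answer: $- \frac{20380}{37} \approx -550.81$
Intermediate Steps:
$E{\left(A \right)} = 2 + \left(-1 + A\right)^{2}$ ($E{\left(A \right)} = 2 + \left(A - 1\right)^{2} = 2 + \left(-1 + A\right)^{2}$)
$\left(-2183 + 476\right) + \left(\left(\frac{992}{-37} + E{\left(-12 \right)}\right) + 1012\right) = \left(-2183 + 476\right) + \left(\left(\frac{992}{-37} + \left(2 + \left(-1 - 12\right)^{2}\right)\right) + 1012\right) = -1707 + \left(\left(992 \left(- \frac{1}{37}\right) + \left(2 + \left(-13\right)^{2}\right)\right) + 1012\right) = -1707 + \left(\left(- \frac{992}{37} + \left(2 + 169\right)\right) + 1012\right) = -1707 + \left(\left(- \frac{992}{37} + 171\right) + 1012\right) = -1707 + \left(\frac{5335}{37} + 1012\right) = -1707 + \frac{42779}{37} = - \frac{20380}{37}$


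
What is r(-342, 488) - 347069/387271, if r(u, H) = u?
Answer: -132793751/387271 ≈ -342.90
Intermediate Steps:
r(-342, 488) - 347069/387271 = -342 - 347069/387271 = -132793751/387271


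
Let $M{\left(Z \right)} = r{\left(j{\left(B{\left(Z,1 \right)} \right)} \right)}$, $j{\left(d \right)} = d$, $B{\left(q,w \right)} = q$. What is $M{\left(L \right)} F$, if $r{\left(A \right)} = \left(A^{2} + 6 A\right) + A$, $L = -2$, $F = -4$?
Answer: $40$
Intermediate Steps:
$r{\left(A \right)} = A^{2} + 7 A$
$M{\left(Z \right)} = Z \left(7 + Z\right)$
$M{\left(L \right)} F = - 2 \left(7 - 2\right) \left(-4\right) = \left(-2\right) 5 \left(-4\right) = \left(-10\right) \left(-4\right) = 40$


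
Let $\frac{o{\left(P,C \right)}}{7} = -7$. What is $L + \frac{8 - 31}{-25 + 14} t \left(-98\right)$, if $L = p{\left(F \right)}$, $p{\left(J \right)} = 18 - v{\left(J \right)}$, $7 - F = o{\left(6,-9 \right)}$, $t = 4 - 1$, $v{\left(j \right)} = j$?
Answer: $- \frac{7180}{11} \approx -652.73$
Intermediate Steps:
$t = 3$
$o{\left(P,C \right)} = -49$ ($o{\left(P,C \right)} = 7 \left(-7\right) = -49$)
$F = 56$ ($F = 7 - -49 = 7 + 49 = 56$)
$p{\left(J \right)} = 18 - J$
$L = -38$ ($L = 18 - 56 = -38$)
$L + \frac{8 - 31}{-25 + 14} t \left(-98\right) = -38 + \frac{8 - 31}{-25 + 14} \cdot 3 \left(-98\right) = -38 + - \frac{23}{-11} \cdot 3 \left(-98\right) = -38 + \left(-23\right) \left(- \frac{1}{11}\right) 3 \left(-98\right) = -38 + \frac{23}{11} \cdot 3 \left(-98\right) = -38 + \frac{69}{11} \left(-98\right) = -38 - \frac{6762}{11} = - \frac{7180}{11}$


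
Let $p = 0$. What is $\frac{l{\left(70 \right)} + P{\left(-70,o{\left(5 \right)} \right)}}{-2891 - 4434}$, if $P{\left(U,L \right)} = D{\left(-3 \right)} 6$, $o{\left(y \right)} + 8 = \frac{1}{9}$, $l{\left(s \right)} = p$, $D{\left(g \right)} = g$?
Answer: $\frac{18}{7325} \approx 0.0024573$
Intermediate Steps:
$l{\left(s \right)} = 0$
$o{\left(y \right)} = - \frac{71}{9}$ ($o{\left(y \right)} = -8 + \frac{1}{9} = - \frac{71}{9}$)
$P{\left(U,L \right)} = -18$ ($P{\left(U,L \right)} = \left(-3\right) 6 = -18$)
$\frac{l{\left(70 \right)} + P{\left(-70,o{\left(5 \right)} \right)}}{-2891 - 4434} = \frac{0 - 18}{-2891 - 4434} = - \frac{18}{-7325} = \left(-18\right) \left(- \frac{1}{7325}\right) = \frac{18}{7325}$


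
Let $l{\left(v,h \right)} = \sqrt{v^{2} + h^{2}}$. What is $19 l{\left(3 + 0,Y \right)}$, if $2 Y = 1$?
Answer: $\frac{19 \sqrt{37}}{2} \approx 57.786$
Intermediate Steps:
$Y = \frac{1}{2}$ ($Y = \frac{1}{2} \cdot 1 = \frac{1}{2} \approx 0.5$)
$l{\left(v,h \right)} = \sqrt{h^{2} + v^{2}}$
$19 l{\left(3 + 0,Y \right)} = 19 \sqrt{\left(\frac{1}{2}\right)^{2} + \left(3 + 0\right)^{2}} = 19 \sqrt{\frac{1}{4} + 3^{2}} = 19 \sqrt{\frac{1}{4} + 9} = 19 \sqrt{\frac{37}{4}} = 19 \frac{\sqrt{37}}{2} = \frac{19 \sqrt{37}}{2}$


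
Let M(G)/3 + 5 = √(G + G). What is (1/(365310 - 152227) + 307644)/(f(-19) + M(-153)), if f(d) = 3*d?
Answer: -262214825812/93969603 - 65553706453*I*√34/187939206 ≈ -2790.4 - 2033.9*I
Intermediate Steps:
M(G) = -15 + 3*√2*√G (M(G) = -15 + 3*√(G + G) = -15 + 3*√(2*G) = -15 + 3*(√2*√G) = -15 + 3*√2*√G)
(1/(365310 - 152227) + 307644)/(f(-19) + M(-153)) = (1/(365310 - 152227) + 307644)/(3*(-19) + (-15 + 3*√2*√(-153))) = (1/213083 + 307644)/(-57 + (-15 + 3*√2*(3*I*√17))) = (1/213083 + 307644)/(-57 + (-15 + 9*I*√34)) = 65553706453/(213083*(-72 + 9*I*√34))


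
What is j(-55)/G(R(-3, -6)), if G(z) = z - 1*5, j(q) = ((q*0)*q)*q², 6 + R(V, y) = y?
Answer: 0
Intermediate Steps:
R(V, y) = -6 + y
j(q) = 0 (j(q) = (0*q)*q² = 0*q² = 0)
G(z) = -5 + z (G(z) = z - 5 = -5 + z)
j(-55)/G(R(-3, -6)) = 0/(-5 + (-6 - 6)) = 0/(-5 - 12) = 0/(-17) = 0*(-1/17) = 0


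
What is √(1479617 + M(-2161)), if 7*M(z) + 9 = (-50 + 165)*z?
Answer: √70761565/7 ≈ 1201.7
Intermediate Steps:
M(z) = -9/7 + 115*z/7 (M(z) = -9/7 + ((-50 + 165)*z)/7 = -9/7 + (115*z)/7 = -9/7 + 115*z/7)
√(1479617 + M(-2161)) = √(1479617 + (-9/7 + (115/7)*(-2161))) = √(1479617 + (-9/7 - 248515/7)) = √(1479617 - 248524/7) = √(10108795/7) = √70761565/7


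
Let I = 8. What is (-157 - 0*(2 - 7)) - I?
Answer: -165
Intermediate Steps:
(-157 - 0*(2 - 7)) - I = (-157 - 0*(2 - 7)) - 1*8 = (-157 - 0*(-5)) - 8 = (-157 - 1*0) - 8 = (-157 + 0) - 8 = -157 - 8 = -165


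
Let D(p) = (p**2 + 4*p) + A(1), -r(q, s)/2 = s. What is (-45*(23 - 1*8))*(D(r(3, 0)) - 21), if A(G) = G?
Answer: 13500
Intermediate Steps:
r(q, s) = -2*s
D(p) = 1 + p**2 + 4*p (D(p) = (p**2 + 4*p) + 1 = 1 + p**2 + 4*p)
(-45*(23 - 1*8))*(D(r(3, 0)) - 21) = (-45*(23 - 1*8))*((1 + (-2*0)**2 + 4*(-2*0)) - 21) = (-45*(23 - 8))*((1 + 0**2 + 4*0) - 21) = (-45*15)*((1 + 0 + 0) - 21) = -675*(1 - 21) = -675*(-20) = 13500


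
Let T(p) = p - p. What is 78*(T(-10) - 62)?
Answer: -4836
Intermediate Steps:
T(p) = 0
78*(T(-10) - 62) = 78*(0 - 62) = 78*(-62) = -4836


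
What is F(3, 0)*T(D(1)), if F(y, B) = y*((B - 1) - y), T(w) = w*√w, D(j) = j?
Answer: -12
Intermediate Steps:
T(w) = w^(3/2)
F(y, B) = y*(-1 + B - y) (F(y, B) = y*((-1 + B) - y) = y*(-1 + B - y))
F(3, 0)*T(D(1)) = (3*(-1 + 0 - 1*3))*1^(3/2) = (3*(-1 + 0 - 3))*1 = (3*(-4))*1 = -12*1 = -12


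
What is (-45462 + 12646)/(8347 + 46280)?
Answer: -32816/54627 ≈ -0.60073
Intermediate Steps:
(-45462 + 12646)/(8347 + 46280) = -32816/54627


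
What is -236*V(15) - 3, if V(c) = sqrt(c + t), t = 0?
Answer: -3 - 236*sqrt(15) ≈ -917.02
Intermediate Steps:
V(c) = sqrt(c) (V(c) = sqrt(c + 0) = sqrt(c))
-236*V(15) - 3 = -236*sqrt(15) - 3 = -3 - 236*sqrt(15)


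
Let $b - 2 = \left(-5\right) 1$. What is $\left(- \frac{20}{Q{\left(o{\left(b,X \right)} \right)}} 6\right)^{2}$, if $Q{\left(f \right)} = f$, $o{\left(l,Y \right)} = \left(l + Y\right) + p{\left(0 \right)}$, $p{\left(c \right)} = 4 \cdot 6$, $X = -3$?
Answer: $\frac{400}{9} \approx 44.444$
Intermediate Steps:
$b = -3$ ($b = 2 - 5 = -3$)
$p{\left(c \right)} = 24$
$o{\left(l,Y \right)} = 24 + Y + l$ ($o{\left(l,Y \right)} = \left(l + Y\right) + 24 = \left(Y + l\right) + 24 = 24 + Y + l$)
$\left(- \frac{20}{Q{\left(o{\left(b,X \right)} \right)}} 6\right)^{2} = \left(- \frac{20}{24 - 3 - 3} \cdot 6\right)^{2} = \left(- \frac{20}{18} \cdot 6\right)^{2} = \left(\left(-20\right) \frac{1}{18} \cdot 6\right)^{2} = \left(\left(- \frac{10}{9}\right) 6\right)^{2} = \left(- \frac{20}{3}\right)^{2} = \frac{400}{9}$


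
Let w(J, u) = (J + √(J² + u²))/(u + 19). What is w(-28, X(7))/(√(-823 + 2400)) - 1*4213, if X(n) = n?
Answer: -4213 - 7*√1577*(4 - √17)/41002 ≈ -4213.0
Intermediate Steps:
w(J, u) = (J + √(J² + u²))/(19 + u)
w(-28, X(7))/(√(-823 + 2400)) - 1*4213 = ((-28 + √((-28)² + 7²))/(19 + 7))/(√(-823 + 2400)) - 1*4213 = ((-28 + √(784 + 49))/26)/(√1577) - 4213 = ((-28 + √833)/26)*(√1577/1577) - 4213 = ((-28 + 7*√17)/26)*(√1577/1577) - 4213 = (-14/13 + 7*√17/26)*(√1577/1577) - 4213 = √1577*(-14/13 + 7*√17/26)/1577 - 4213 = -4213 + √1577*(-14/13 + 7*√17/26)/1577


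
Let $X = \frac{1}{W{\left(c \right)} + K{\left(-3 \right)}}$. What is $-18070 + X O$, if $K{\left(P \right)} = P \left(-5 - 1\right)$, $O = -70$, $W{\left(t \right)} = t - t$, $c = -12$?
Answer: $- \frac{162665}{9} \approx -18074.0$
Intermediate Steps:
$W{\left(t \right)} = 0$
$K{\left(P \right)} = - 6 P$ ($K{\left(P \right)} = P \left(-6\right) = - 6 P$)
$X = \frac{1}{18}$ ($X = \frac{1}{0 - -18} = \frac{1}{0 + 18} = \frac{1}{18} \approx 0.055556$)
$-18070 + X O = -18070 + \frac{1}{18} \left(-70\right) = -18070 - \frac{35}{9} = - \frac{162665}{9}$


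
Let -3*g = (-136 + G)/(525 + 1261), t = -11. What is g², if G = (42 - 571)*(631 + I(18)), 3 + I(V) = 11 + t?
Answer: 76492516/19881 ≈ 3847.5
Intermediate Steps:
I(V) = -3 (I(V) = -3 + (11 - 11) = -3 + 0 = -3)
G = -332212 (G = (42 - 571)*(631 - 3) = -529*628 = -332212)
g = 8746/141 (g = -(-136 - 332212)/(3*(525 + 1261)) = -(-332348)/(3*1786) = -⅓*(-8746/47) = 8746/141 ≈ 62.028)
g² = (8746/141)² = 76492516/19881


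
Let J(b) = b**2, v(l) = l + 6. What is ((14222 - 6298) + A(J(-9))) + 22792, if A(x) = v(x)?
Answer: 30803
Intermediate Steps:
v(l) = 6 + l
A(x) = 6 + x
((14222 - 6298) + A(J(-9))) + 22792 = ((14222 - 6298) + (6 + (-9)**2)) + 22792 = (7924 + (6 + 81)) + 22792 = (7924 + 87) + 22792 = 8011 + 22792 = 30803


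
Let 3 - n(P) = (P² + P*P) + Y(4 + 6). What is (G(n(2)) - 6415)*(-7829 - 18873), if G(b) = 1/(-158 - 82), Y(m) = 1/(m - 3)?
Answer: 20555212951/120 ≈ 1.7129e+8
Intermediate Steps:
Y(m) = 1/(-3 + m)
n(P) = 20/7 - 2*P² (n(P) = 3 - ((P² + P*P) + 1/(-3 + (4 + 6))) = 3 - ((P² + P²) + 1/(-3 + 10)) = 3 - (2*P² + 1/7) = 3 - (2*P² + ⅐) = 3 - (⅐ + 2*P²) = 3 + (-⅐ - 2*P²) = 20/7 - 2*P²)
G(b) = -1/240 (G(b) = 1/(-240) = -1/240)
(G(n(2)) - 6415)*(-7829 - 18873) = (-1/240 - 6415)*(-7829 - 18873) = -1539601/240*(-26702) = 20555212951/120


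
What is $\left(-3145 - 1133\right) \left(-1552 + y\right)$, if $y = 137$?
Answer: $6053370$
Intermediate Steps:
$\left(-3145 - 1133\right) \left(-1552 + y\right) = \left(-3145 - 1133\right) \left(-1552 + 137\right) = \left(-4278\right) \left(-1415\right) = 6053370$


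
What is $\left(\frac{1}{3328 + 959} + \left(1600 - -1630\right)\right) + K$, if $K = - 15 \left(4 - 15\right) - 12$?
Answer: $\frac{14502922}{4287} \approx 3383.0$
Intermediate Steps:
$K = 153$ ($K = - 15 \left(4 - 15\right) - 12 = \left(-15\right) \left(-11\right) - 12 = 165 - 12 = 153$)
$\left(\frac{1}{3328 + 959} + \left(1600 - -1630\right)\right) + K = \left(\frac{1}{3328 + 959} + \left(1600 - -1630\right)\right) + 153 = \left(\frac{1}{4287} + \left(1600 + 1630\right)\right) + 153 = \left(\frac{1}{4287} + 3230\right) + 153 = \frac{13847011}{4287} + 153 = \frac{14502922}{4287}$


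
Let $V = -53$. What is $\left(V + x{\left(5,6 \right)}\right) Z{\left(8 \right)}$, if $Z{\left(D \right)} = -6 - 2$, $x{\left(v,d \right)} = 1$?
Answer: $416$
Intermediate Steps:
$Z{\left(D \right)} = -8$ ($Z{\left(D \right)} = -6 - 2 = -8$)
$\left(V + x{\left(5,6 \right)}\right) Z{\left(8 \right)} = \left(-53 + 1\right) \left(-8\right) = \left(-52\right) \left(-8\right) = 416$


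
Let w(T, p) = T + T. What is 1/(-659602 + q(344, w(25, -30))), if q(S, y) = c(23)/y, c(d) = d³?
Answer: -50/32967933 ≈ -1.5166e-6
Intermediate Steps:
w(T, p) = 2*T
q(S, y) = 12167/y (q(S, y) = 23³/y = 12167/y)
1/(-659602 + q(344, w(25, -30))) = 1/(-659602 + 12167/((2*25))) = 1/(-659602 + 12167/50) = 1/(-32967933/50) = -50/32967933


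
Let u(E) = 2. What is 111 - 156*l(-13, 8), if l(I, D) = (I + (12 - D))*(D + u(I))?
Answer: 14151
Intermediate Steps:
l(I, D) = (2 + D)*(12 + I - D) (l(I, D) = (I + (12 - D))*(D + 2) = (12 + I - D)*(2 + D) = (2 + D)*(12 + I - D))
111 - 156*l(-13, 8) = 111 - 156*(24 - 1*8**2 + 2*(-13) + 10*8 + 8*(-13)) = 111 - 156*(24 - 1*64 - 26 + 80 - 104) = 111 - 156*(24 - 64 - 26 + 80 - 104) = 111 - 156*(-90) = 111 + 14040 = 14151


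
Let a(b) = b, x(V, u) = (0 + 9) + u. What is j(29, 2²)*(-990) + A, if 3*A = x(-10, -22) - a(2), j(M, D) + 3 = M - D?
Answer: -21785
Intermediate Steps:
x(V, u) = 9 + u
j(M, D) = -3 + M - D (j(M, D) = -3 + (M - D) = -3 + M - D)
A = -5 (A = ((9 - 22) - 1*2)/3 = (-13 - 2)/3 = (⅓)*(-15) = -5)
j(29, 2²)*(-990) + A = (-3 + 29 - 1*2²)*(-990) - 5 = (-3 + 29 - 1*4)*(-990) - 5 = (-3 + 29 - 4)*(-990) - 5 = 22*(-990) - 5 = -21780 - 5 = -21785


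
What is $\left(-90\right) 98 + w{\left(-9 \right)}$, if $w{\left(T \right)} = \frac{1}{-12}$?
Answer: $- \frac{105841}{12} \approx -8820.1$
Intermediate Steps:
$w{\left(T \right)} = - \frac{1}{12}$
$\left(-90\right) 98 + w{\left(-9 \right)} = \left(-90\right) 98 - \frac{1}{12} = -8820 - \frac{1}{12} = - \frac{105841}{12}$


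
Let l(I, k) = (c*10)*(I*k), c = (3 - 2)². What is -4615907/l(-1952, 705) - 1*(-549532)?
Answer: 7562444187107/13761600 ≈ 5.4953e+5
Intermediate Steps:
c = 1 (c = 1² = 1)
l(I, k) = 10*I*k (l(I, k) = (1*10)*(I*k) = 10*(I*k) = 10*I*k)
-4615907/l(-1952, 705) - 1*(-549532) = -4615907/(10*(-1952)*705) - 1*(-549532) = -4615907/(-13761600) + 549532 = -4615907*(-1/13761600) + 549532 = 4615907/13761600 + 549532 = 7562444187107/13761600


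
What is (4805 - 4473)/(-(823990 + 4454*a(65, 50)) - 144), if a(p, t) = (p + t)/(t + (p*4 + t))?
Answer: -11952/29720045 ≈ -0.00040215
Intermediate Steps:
a(p, t) = (p + t)/(2*t + 4*p) (a(p, t) = (p + t)/(t + (4*p + t)) = (p + t)/(t + (t + 4*p)) = (p + t)/(2*t + 4*p))
(4805 - 4473)/(-(823990 + 4454*a(65, 50)) - 144) = (4805 - 4473)/(-(823990 + 2227*(65 + 50)/(50 + 2*65)) - 144) = 332/(-(823990 + 256105/(50 + 130)) - 144) = 332/(-4454/(1/((1/2)*115/180 + 185)) - 144) = 332/(-4454/(1/((1/2)*(1/180)*115 + 185)) - 144) = 332/(-4454/(1/(23/72 + 185)) - 144) = 332/(-4454/(1/(13343/72)) - 144) = 332/(-4454/72/13343 - 144) = 332/(-4454*13343/72 - 144) = 332/(-29714861/36 - 144) = 332/(-29720045/36) = 332*(-36/29720045) = -11952/29720045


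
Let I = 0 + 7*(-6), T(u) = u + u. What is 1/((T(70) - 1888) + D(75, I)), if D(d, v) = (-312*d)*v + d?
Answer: 1/981127 ≈ 1.0192e-6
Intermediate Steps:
T(u) = 2*u
I = -42 (I = 0 - 42 = -42)
D(d, v) = d - 312*d*v (D(d, v) = -312*d*v + d = d - 312*d*v)
1/((T(70) - 1888) + D(75, I)) = 1/((2*70 - 1888) + 75*(1 - 312*(-42))) = 1/((140 - 1888) + 75*(1 + 13104)) = 1/(-1748 + 75*13105) = 1/(-1748 + 982875) = 1/981127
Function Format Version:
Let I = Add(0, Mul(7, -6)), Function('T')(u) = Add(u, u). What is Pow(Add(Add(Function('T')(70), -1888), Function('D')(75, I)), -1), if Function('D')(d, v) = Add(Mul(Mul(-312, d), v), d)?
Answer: Rational(1, 981127) ≈ 1.0192e-6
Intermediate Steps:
Function('T')(u) = Mul(2, u)
I = -42 (I = Add(0, -42) = -42)
Function('D')(d, v) = Add(d, Mul(-312, d, v)) (Function('D')(d, v) = Add(Mul(-312, d, v), d) = Add(d, Mul(-312, d, v)))
Pow(Add(Add(Function('T')(70), -1888), Function('D')(75, I)), -1) = Pow(Add(Add(Mul(2, 70), -1888), Mul(75, Add(1, Mul(-312, -42)))), -1) = Pow(Add(Add(140, -1888), Mul(75, Add(1, 13104))), -1) = Pow(Add(-1748, Mul(75, 13105)), -1) = Pow(Add(-1748, 982875), -1) = Pow(981127, -1) = Rational(1, 981127)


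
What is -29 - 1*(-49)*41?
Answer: 1980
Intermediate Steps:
-29 - 1*(-49)*41 = -29 + 49*41 = -29 + 2009 = 1980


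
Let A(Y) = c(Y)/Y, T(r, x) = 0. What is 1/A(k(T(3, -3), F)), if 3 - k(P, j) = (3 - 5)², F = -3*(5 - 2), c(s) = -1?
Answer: 1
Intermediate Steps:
F = -9 (F = -3*3 = -9)
k(P, j) = -1 (k(P, j) = 3 - (3 - 5)² = 3 - 1*(-2)² = 3 - 1*4 = 3 - 4 = -1)
A(Y) = -1/Y
1/A(k(T(3, -3), F)) = 1/(-1/(-1)) = 1/(-1*(-1)) = 1/1 = 1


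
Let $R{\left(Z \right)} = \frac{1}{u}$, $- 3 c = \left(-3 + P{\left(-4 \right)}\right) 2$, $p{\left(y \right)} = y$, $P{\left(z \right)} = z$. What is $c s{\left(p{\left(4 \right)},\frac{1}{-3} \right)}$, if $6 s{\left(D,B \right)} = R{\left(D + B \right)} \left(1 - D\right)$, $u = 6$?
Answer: $- \frac{7}{18} \approx -0.38889$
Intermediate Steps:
$c = \frac{14}{3}$ ($c = - \frac{\left(-3 - 4\right) 2}{3} = - \frac{\left(-7\right) 2}{3} = \left(- \frac{1}{3}\right) \left(-14\right) = \frac{14}{3} \approx 4.6667$)
$R{\left(Z \right)} = \frac{1}{6}$
$s{\left(D,B \right)} = \frac{1}{36} - \frac{D}{36}$ ($s{\left(D,B \right)} = \frac{\frac{1}{6} \left(1 - D\right)}{6} = \frac{\frac{1}{6} - \frac{D}{6}}{6} = \frac{1}{36} - \frac{D}{36}$)
$c s{\left(p{\left(4 \right)},\frac{1}{-3} \right)} = \frac{14 \left(\frac{1}{36} - \frac{1}{9}\right)}{3} = \frac{14}{3} \left(- \frac{1}{12}\right) = - \frac{7}{18}$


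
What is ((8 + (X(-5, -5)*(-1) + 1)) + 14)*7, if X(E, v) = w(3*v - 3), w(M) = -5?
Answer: 196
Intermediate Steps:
X(E, v) = -5
((8 + (X(-5, -5)*(-1) + 1)) + 14)*7 = ((8 + (-5*(-1) + 1)) + 14)*7 = ((8 + (5 + 1)) + 14)*7 = ((8 + 6) + 14)*7 = (14 + 14)*7 = 28*7 = 196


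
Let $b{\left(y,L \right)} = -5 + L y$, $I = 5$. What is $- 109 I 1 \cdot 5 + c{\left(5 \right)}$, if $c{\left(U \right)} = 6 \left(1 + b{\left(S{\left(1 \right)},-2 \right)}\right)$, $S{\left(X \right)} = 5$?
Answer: $-2809$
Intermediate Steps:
$c{\left(U \right)} = -84$ ($c{\left(U \right)} = 6 \left(1 - 15\right) = 6 \left(-14\right) = -84$)
$- 109 I 1 \cdot 5 + c{\left(5 \right)} = - 109 \cdot 5 \cdot 1 \cdot 5 - 84 = - 109 \cdot 5 \cdot 5 - 84 = \left(-109\right) 25 - 84 = -2725 - 84 = -2809$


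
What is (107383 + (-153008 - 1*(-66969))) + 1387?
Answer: 22731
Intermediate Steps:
(107383 + (-153008 - 1*(-66969))) + 1387 = (107383 + (-153008 + 66969)) + 1387 = (107383 - 86039) + 1387 = 21344 + 1387 = 22731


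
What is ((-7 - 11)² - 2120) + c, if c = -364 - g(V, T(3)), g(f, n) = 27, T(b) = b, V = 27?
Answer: -2187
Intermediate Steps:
c = -391 (c = -364 - 1*27 = -364 - 27 = -391)
((-7 - 11)² - 2120) + c = ((-7 - 11)² - 2120) - 391 = ((-18)² - 2120) - 391 = (324 - 2120) - 391 = -1796 - 391 = -2187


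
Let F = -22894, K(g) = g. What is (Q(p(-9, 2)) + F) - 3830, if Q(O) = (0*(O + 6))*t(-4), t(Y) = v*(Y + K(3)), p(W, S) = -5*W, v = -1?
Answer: -26724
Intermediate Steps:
t(Y) = -3 - Y (t(Y) = -(Y + 3) = -(3 + Y) = -3 - Y)
Q(O) = 0 (Q(O) = (0*(O + 6))*(-3 - 1*(-4)) = (0*(6 + O))*(-3 + 4) = 0*1 = 0)
(Q(p(-9, 2)) + F) - 3830 = (0 - 22894) - 3830 = -22894 - 3830 = -26724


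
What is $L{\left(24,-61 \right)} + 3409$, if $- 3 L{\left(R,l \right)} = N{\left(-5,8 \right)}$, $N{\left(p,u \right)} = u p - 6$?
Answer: $\frac{10273}{3} \approx 3424.3$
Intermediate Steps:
$N{\left(p,u \right)} = -6 + p u$ ($N{\left(p,u \right)} = p u - 6 = -6 + p u$)
$L{\left(R,l \right)} = \frac{46}{3}$ ($L{\left(R,l \right)} = - \frac{-6 - 40}{3} = \left(- \frac{1}{3}\right) \left(-46\right) = \frac{46}{3}$)
$L{\left(24,-61 \right)} + 3409 = \frac{46}{3} + 3409 = \frac{10273}{3}$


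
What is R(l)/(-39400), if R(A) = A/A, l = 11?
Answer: -1/39400 ≈ -2.5381e-5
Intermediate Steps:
R(A) = 1
R(l)/(-39400) = 1/(-39400) = 1*(-1/39400) = -1/39400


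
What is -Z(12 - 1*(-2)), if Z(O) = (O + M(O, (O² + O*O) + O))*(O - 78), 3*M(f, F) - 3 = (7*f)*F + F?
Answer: 858432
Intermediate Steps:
M(f, F) = 1 + F/3 + 7*F*f/3 (M(f, F) = 1 + ((7*f)*F + F)/3 = 1 + (7*F*f + F)/3 = 1 + (F + 7*F*f)/3 = 1 + (F/3 + 7*F*f/3) = 1 + F/3 + 7*F*f/3)
Z(O) = (-78 + O)*(1 + 2*O²/3 + 4*O/3 + 7*O*(O + 2*O²)/3) (Z(O) = (O + (1 + ((O² + O*O) + O)/3 + 7*((O² + O*O) + O)*O/3))*(O - 78) = (O + (1 + ((O² + O²) + O)/3 + 7*((O² + O²) + O)*O/3))*(-78 + O) = (O + (1 + (2*O² + O)/3 + 7*(2*O² + O)*O/3))*(-78 + O) = (O + (1 + (O + 2*O²)/3 + 7*(O + 2*O²)*O/3))*(-78 + O) = (O + (1 + (O/3 + 2*O²/3) + 7*O*(O + 2*O²)/3))*(-78 + O) = (O + (1 + O/3 + 2*O²/3 + 7*O*(O + 2*O²)/3))*(-78 + O) = (1 + 2*O²/3 + 4*O/3 + 7*O*(O + 2*O²)/3)*(-78 + O) = (-78 + O)*(1 + 2*O²/3 + 4*O/3 + 7*O*(O + 2*O²)/3))
-Z(12 - 1*(-2)) = -(-78 - 361*(12 - 1*(-2))³ - 103*(12 - 1*(-2)) - 698*(12 - 1*(-2))²/3 + 14*(12 - 1*(-2))⁴/3) = -(-78 - 361*(12 + 2)³ - 103*(12 + 2) - 698*(12 + 2)²/3 + 14*(12 + 2)⁴/3) = -(-78 - 361*14³ - 103*14 - 698/3*14² + (14/3)*14⁴) = -(-78 - 361*2744 - 1442 - 698/3*196 + (14/3)*38416) = -(-78 - 990584 - 1442 - 136808/3 + 537824/3) = -1*(-858432) = 858432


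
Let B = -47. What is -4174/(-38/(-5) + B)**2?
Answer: -104350/38809 ≈ -2.6888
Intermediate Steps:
-4174/(-38/(-5) + B)**2 = -4174/(-38/(-5) - 47)**2 = -4174/(-38*(-1/5) - 47)**2 = -4174/(38/5 - 47)**2 = -4174/((-197/5)**2) = -4174/38809/25 = -4174*25/38809 = -104350/38809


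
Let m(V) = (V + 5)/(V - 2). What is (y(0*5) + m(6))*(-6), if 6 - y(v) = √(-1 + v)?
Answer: -105/2 + 6*I ≈ -52.5 + 6.0*I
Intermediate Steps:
y(v) = 6 - √(-1 + v)
m(V) = (5 + V)/(-2 + V)
(y(0*5) + m(6))*(-6) = ((6 - √(-1 + 0*5)) + (5 + 6)/(-2 + 6))*(-6) = ((6 - √(-1 + 0)) + 11/4)*(-6) = ((6 - √(-1)) + (¼)*11)*(-6) = ((6 - I) + 11/4)*(-6) = (35/4 - I)*(-6) = -105/2 + 6*I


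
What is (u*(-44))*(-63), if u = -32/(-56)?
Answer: 1584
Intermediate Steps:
u = 4/7 (u = -32*(-1/56) = 4/7 ≈ 0.57143)
(u*(-44))*(-63) = ((4/7)*(-44))*(-63) = -176/7*(-63) = 1584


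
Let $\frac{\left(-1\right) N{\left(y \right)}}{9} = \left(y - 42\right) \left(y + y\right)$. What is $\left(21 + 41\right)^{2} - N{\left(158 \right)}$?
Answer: $333748$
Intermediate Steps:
$N{\left(y \right)} = - 18 y \left(-42 + y\right)$ ($N{\left(y \right)} = - 9 \left(y - 42\right) \left(y + y\right) = - 9 \left(-42 + y\right) 2 y = - 9 \cdot 2 y \left(-42 + y\right) = - 18 y \left(-42 + y\right)$)
$\left(21 + 41\right)^{2} - N{\left(158 \right)} = \left(21 + 41\right)^{2} - 18 \cdot 158 \left(42 - 158\right) = 62^{2} - 18 \cdot 158 \left(42 - 158\right) = 3844 - 18 \cdot 158 \left(-116\right) = 3844 - -329904 = 3844 + 329904 = 333748$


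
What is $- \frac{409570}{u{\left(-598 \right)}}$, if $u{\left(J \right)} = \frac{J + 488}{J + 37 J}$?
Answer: $- \frac{930706868}{11} \approx -8.461 \cdot 10^{7}$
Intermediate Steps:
$u{\left(J \right)} = \frac{488 + J}{38 J}$
$- \frac{409570}{u{\left(-598 \right)}} = - \frac{409570}{\frac{1}{38} \frac{1}{-598} \left(488 - 598\right)} = - \frac{409570}{\frac{1}{38} \left(- \frac{1}{598}\right) \left(-110\right)} = - \frac{409570}{\frac{55}{11362}} = \left(-409570\right) \frac{11362}{55} = - \frac{930706868}{11}$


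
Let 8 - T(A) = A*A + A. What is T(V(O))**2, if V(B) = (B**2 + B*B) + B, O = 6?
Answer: 37871716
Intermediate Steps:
V(B) = B + 2*B**2 (V(B) = (B**2 + B**2) + B = 2*B**2 + B = B + 2*B**2)
T(A) = 8 - A - A**2 (T(A) = 8 - (A*A + A) = 8 - (A**2 + A) = 8 - (A + A**2) = 8 + (-A - A**2) = 8 - A - A**2)
T(V(O))**2 = (8 - 6*(1 + 2*6) - (6*(1 + 2*6))**2)**2 = (8 - 6*(1 + 12) - (6*(1 + 12))**2)**2 = (8 - 6*13 - (6*13)**2)**2 = (8 - 1*78 - 1*78**2)**2 = (8 - 78 - 1*6084)**2 = (8 - 78 - 6084)**2 = (-6154)**2 = 37871716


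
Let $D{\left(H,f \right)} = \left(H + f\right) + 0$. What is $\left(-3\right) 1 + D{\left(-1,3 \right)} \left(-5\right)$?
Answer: $-13$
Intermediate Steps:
$D{\left(H,f \right)} = H + f$
$\left(-3\right) 1 + D{\left(-1,3 \right)} \left(-5\right) = \left(-3\right) 1 + \left(-1 + 3\right) \left(-5\right) = -3 + 2 \left(-5\right) = -3 - 10 = -13$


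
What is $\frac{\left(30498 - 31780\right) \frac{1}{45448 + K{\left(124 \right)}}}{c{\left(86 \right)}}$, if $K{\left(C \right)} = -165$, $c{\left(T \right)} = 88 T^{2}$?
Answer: $- \frac{641}{14736174992} \approx -4.3498 \cdot 10^{-8}$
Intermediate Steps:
$\frac{\left(30498 - 31780\right) \frac{1}{45448 + K{\left(124 \right)}}}{c{\left(86 \right)}} = \frac{\left(30498 - 31780\right) \frac{1}{45448 - 165}}{88 \cdot 86^{2}} = \frac{\left(-1282\right) \frac{1}{45283}}{88 \cdot 7396} = \frac{\left(-1282\right) \frac{1}{45283}}{650848} = \left(- \frac{1282}{45283}\right) \frac{1}{650848} = - \frac{641}{14736174992}$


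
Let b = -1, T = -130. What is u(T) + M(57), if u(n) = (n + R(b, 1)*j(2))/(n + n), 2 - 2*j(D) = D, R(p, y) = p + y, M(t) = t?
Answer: 115/2 ≈ 57.500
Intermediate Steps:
j(D) = 1 - D/2
u(n) = ½ (u(n) = (n + (-1 + 1)*(1 - ½*2))/(n + n) = (n + 0*(1 - 1))/((2*n)) = (n + 0*0)*(1/(2*n)) = (n + 0)*(1/(2*n)) = n*(1/(2*n)) = ½)
u(T) + M(57) = ½ + 57 = 115/2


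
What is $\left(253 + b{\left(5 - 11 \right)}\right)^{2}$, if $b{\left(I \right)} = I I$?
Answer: $83521$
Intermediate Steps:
$b{\left(I \right)} = I^{2}$
$\left(253 + b{\left(5 - 11 \right)}\right)^{2} = \left(253 + \left(5 - 11\right)^{2}\right)^{2} = \left(253 + \left(-6\right)^{2}\right)^{2} = \left(253 + 36\right)^{2} = 289^{2} = 83521$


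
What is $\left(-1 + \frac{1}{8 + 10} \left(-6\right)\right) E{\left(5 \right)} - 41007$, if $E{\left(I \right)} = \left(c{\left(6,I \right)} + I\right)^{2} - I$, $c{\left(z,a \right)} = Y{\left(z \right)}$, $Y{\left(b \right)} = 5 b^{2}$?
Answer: $- \frac{259901}{3} \approx -86634.0$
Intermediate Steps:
$c{\left(z,a \right)} = 5 z^{2}$
$E{\left(I \right)} = \left(180 + I\right)^{2} - I$ ($E{\left(I \right)} = \left(5 \cdot 6^{2} + I\right)^{2} - I = \left(5 \cdot 36 + I\right)^{2} - I = \left(180 + I\right)^{2} - I$)
$\left(-1 + \frac{1}{8 + 10} \left(-6\right)\right) E{\left(5 \right)} - 41007 = \left(-1 + \frac{1}{8 + 10} \left(-6\right)\right) \left(\left(180 + 5\right)^{2} - 5\right) - 41007 = \left(-1 + \frac{1}{18} \left(-6\right)\right) \left(185^{2} - 5\right) - 41007 = \left(-1 + \frac{1}{18} \left(-6\right)\right) \left(34225 - 5\right) - 41007 = \left(-1 - \frac{1}{3}\right) 34220 - 41007 = \left(- \frac{4}{3}\right) 34220 - 41007 = - \frac{136880}{3} - 41007 = - \frac{259901}{3}$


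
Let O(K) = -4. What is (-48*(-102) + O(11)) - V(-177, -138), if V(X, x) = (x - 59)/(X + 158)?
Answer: 92751/19 ≈ 4881.6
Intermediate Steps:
V(X, x) = (-59 + x)/(158 + X)
(-48*(-102) + O(11)) - V(-177, -138) = (-48*(-102) - 4) - (-59 - 138)/(158 - 177) = (4896 - 4) - (-197)/(-19) = 4892 - (-1)*(-197)/19 = 4892 - 1*197/19 = 4892 - 197/19 = 92751/19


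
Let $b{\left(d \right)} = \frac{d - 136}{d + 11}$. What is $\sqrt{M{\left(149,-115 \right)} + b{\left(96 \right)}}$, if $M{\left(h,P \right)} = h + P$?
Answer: $\frac{\sqrt{384986}}{107} \approx 5.7988$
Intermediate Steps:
$M{\left(h,P \right)} = P + h$
$b{\left(d \right)} = \frac{-136 + d}{11 + d}$
$\sqrt{M{\left(149,-115 \right)} + b{\left(96 \right)}} = \sqrt{\left(-115 + 149\right) + \frac{-136 + 96}{11 + 96}} = \sqrt{34 + \frac{1}{107} \left(-40\right)} = \sqrt{34 - \frac{40}{107}} = \sqrt{\frac{3598}{107}} = \frac{\sqrt{384986}}{107}$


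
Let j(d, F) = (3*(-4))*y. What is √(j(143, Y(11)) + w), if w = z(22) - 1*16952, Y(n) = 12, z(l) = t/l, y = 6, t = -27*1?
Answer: I*√8240210/22 ≈ 130.48*I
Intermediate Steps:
t = -27
z(l) = -27/l
j(d, F) = -72 (j(d, F) = (3*(-4))*6 = -12*6 = -72)
w = -372971/22 (w = -27/22 - 1*16952 = -27*1/22 - 16952 = -27/22 - 16952 = -372971/22 ≈ -16953.)
√(j(143, Y(11)) + w) = √(-72 - 372971/22) = √(-374555/22) = I*√8240210/22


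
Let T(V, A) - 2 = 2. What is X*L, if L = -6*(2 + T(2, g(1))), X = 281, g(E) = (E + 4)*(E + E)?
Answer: -10116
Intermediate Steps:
g(E) = 2*E*(4 + E) (g(E) = (4 + E)*(2*E) = 2*E*(4 + E))
T(V, A) = 4 (T(V, A) = 2 + 2 = 4)
L = -36 (L = -6*(2 + 4) = -6*6 = -36)
X*L = 281*(-36) = -10116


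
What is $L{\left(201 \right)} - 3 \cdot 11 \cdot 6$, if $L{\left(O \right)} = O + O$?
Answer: $204$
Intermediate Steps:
$L{\left(O \right)} = 2 O$
$L{\left(201 \right)} - 3 \cdot 11 \cdot 6 = 2 \cdot 201 - 3 \cdot 11 \cdot 6 = 402 - 33 \cdot 6 = 402 - 198 = 204$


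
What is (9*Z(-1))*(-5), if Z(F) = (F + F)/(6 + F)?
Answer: 18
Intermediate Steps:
Z(F) = 2*F/(6 + F) (Z(F) = (2*F)/(6 + F) = 2*F/(6 + F))
(9*Z(-1))*(-5) = (9*(2*(-1)/(6 - 1)))*(-5) = (9*(2*(-1)/5))*(-5) = (9*(2*(-1)*(1/5)))*(-5) = (9*(-2/5))*(-5) = -18/5*(-5) = 18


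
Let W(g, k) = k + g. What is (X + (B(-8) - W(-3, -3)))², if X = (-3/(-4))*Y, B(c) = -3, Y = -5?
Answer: 9/16 ≈ 0.56250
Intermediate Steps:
W(g, k) = g + k
X = -15/4 (X = -3/(-4)*(-5) = -3*(-¼)*(-5) = (¾)*(-5) = -15/4 ≈ -3.7500)
(X + (B(-8) - W(-3, -3)))² = (-15/4 + (-3 - (-3 - 3)))² = (-15/4 + (-3 - 1*(-6)))² = (-15/4 + (-3 + 6))² = (-15/4 + 3)² = (-¾)² = 9/16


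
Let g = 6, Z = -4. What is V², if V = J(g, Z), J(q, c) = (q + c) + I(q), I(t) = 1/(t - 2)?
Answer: 81/16 ≈ 5.0625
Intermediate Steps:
I(t) = 1/(-2 + t)
J(q, c) = c + q + 1/(-2 + q) (J(q, c) = (q + c) + 1/(-2 + q) = (c + q) + 1/(-2 + q) = c + q + 1/(-2 + q))
V = 9/4 (V = (1 + (-2 + 6)*(-4 + 6))/(-2 + 6) = (1 + 4*2)/4 = (1 + 8)/4 = (¼)*9 = 9/4 ≈ 2.2500)
V² = (9/4)² = 81/16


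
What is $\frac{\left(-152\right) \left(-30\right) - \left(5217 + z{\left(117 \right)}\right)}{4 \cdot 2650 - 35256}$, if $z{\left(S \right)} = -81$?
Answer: $\frac{36}{1541} \approx 0.023361$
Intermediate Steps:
$\frac{\left(-152\right) \left(-30\right) - \left(5217 + z{\left(117 \right)}\right)}{4 \cdot 2650 - 35256} = \frac{\left(-152\right) \left(-30\right) - 5136}{4 \cdot 2650 - 35256} = \frac{4560 + \left(-5217 + 81\right)}{10600 - 35256} = \frac{4560 - 5136}{-24656} = \left(-576\right) \left(- \frac{1}{24656}\right) = \frac{36}{1541}$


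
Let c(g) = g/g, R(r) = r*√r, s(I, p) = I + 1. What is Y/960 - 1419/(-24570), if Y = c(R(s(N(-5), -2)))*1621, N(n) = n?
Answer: 457669/262080 ≈ 1.7463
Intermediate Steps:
s(I, p) = 1 + I
R(r) = r^(3/2)
c(g) = 1
Y = 1621 (Y = 1*1621 = 1621)
Y/960 - 1419/(-24570) = 1621/960 - 1419/(-24570) = 1621*(1/960) - 1419*(-1/24570) = 1621/960 + 473/8190 = 457669/262080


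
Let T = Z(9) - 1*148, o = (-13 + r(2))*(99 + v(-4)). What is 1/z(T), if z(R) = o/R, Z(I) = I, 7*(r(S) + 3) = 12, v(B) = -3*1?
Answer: 973/9600 ≈ 0.10135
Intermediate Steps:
v(B) = -3
r(S) = -9/7 (r(S) = -3 + (1/7)*12 = -3 + 12/7 = -9/7)
o = -9600/7 (o = (-13 - 9/7)*(99 - 3) = -100/7*96 = -9600/7 ≈ -1371.4)
T = -139 (T = 9 - 1*148 = 9 - 148 = -139)
z(R) = -9600/(7*R)
1/z(T) = 1/(-9600/7/(-139)) = 1/(-9600/7*(-1/139)) = 1/(9600/973) = 973/9600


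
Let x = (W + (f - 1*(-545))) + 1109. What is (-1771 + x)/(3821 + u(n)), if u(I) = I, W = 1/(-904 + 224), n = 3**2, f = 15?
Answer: -69361/2604400 ≈ -0.026632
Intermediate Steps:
n = 9
W = -1/680 (W = 1/(-680) = -1/680 ≈ -0.0014706)
x = 1134919/680 (x = (-1/680 + (15 - 1*(-545))) + 1109 = (-1/680 + (15 + 545)) + 1109 = (-1/680 + 560) + 1109 = 380799/680 + 1109 = 1134919/680 ≈ 1669.0)
(-1771 + x)/(3821 + u(n)) = (-1771 + 1134919/680)/(3821 + 9) = -69361/680/3830 = -69361/680*1/3830 = -69361/2604400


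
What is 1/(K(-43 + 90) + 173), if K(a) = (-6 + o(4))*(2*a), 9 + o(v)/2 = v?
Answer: -1/1331 ≈ -0.00075131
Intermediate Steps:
o(v) = -18 + 2*v
K(a) = -32*a (K(a) = (-6 + (-18 + 2*4))*(2*a) = (-6 + (-18 + 8))*(2*a) = (-6 - 10)*(2*a) = -32*a)
1/(K(-43 + 90) + 173) = 1/(-32*(-43 + 90) + 173) = 1/(-32*47 + 173) = 1/(-1504 + 173) = 1/(-1331) = -1/1331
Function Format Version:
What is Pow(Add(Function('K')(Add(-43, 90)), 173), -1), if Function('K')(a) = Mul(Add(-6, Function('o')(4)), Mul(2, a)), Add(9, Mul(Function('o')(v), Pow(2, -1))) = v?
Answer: Rational(-1, 1331) ≈ -0.00075131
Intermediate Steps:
Function('o')(v) = Add(-18, Mul(2, v))
Function('K')(a) = Mul(-32, a) (Function('K')(a) = Mul(Add(-6, Add(-18, Mul(2, 4))), Mul(2, a)) = Mul(Add(-6, Add(-18, 8)), Mul(2, a)) = Mul(Add(-6, -10), Mul(2, a)) = Mul(-16, Mul(2, a)) = Mul(-32, a))
Pow(Add(Function('K')(Add(-43, 90)), 173), -1) = Pow(Add(Mul(-32, Add(-43, 90)), 173), -1) = Pow(Add(Mul(-32, 47), 173), -1) = Pow(Add(-1504, 173), -1) = Pow(-1331, -1) = Rational(-1, 1331)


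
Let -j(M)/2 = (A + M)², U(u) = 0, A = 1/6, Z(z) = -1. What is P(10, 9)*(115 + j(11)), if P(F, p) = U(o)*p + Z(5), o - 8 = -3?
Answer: 2419/18 ≈ 134.39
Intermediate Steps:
o = 5 (o = 8 - 3 = 5)
A = ⅙ (A = 1*(⅙) = ⅙ ≈ 0.16667)
P(F, p) = -1 (P(F, p) = 0*p - 1 = 0 - 1 = -1)
j(M) = -2*(⅙ + M)²
P(10, 9)*(115 + j(11)) = -(115 - (1 + 6*11)²/18) = -(115 - (1 + 66)²/18) = -(115 - 1/18*67²) = -(115 - 1/18*4489) = -(115 - 4489/18) = -1*(-2419/18) = 2419/18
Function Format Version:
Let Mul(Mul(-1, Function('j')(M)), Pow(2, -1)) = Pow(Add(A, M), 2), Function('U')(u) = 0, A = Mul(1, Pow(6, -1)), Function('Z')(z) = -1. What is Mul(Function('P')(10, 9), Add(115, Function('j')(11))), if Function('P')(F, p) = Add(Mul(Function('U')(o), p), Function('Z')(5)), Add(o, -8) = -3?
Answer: Rational(2419, 18) ≈ 134.39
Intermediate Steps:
o = 5 (o = Add(8, -3) = 5)
A = Rational(1, 6) (A = Mul(1, Rational(1, 6)) = Rational(1, 6) ≈ 0.16667)
Function('P')(F, p) = -1 (Function('P')(F, p) = Add(Mul(0, p), -1) = Add(0, -1) = -1)
Function('j')(M) = Mul(-2, Pow(Add(Rational(1, 6), M), 2))
Mul(Function('P')(10, 9), Add(115, Function('j')(11))) = Mul(-1, Add(115, Mul(Rational(-1, 18), Pow(Add(1, Mul(6, 11)), 2)))) = Mul(-1, Add(115, Mul(Rational(-1, 18), Pow(Add(1, 66), 2)))) = Mul(-1, Add(115, Mul(Rational(-1, 18), Pow(67, 2)))) = Mul(-1, Add(115, Mul(Rational(-1, 18), 4489))) = Mul(-1, Add(115, Rational(-4489, 18))) = Mul(-1, Rational(-2419, 18)) = Rational(2419, 18)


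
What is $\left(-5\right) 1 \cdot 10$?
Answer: $-50$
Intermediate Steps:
$\left(-5\right) 1 \cdot 10 = \left(-5\right) 10 = -50$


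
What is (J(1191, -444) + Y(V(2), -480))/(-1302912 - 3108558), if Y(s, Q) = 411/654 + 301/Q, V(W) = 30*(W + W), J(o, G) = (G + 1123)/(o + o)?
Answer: -5949067/91630819828800 ≈ -6.4924e-8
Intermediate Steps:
J(o, G) = (1123 + G)/(2*o) (J(o, G) = (1123 + G)/((2*o)) = (1123 + G)*(1/(2*o)) = (1123 + G)/(2*o))
V(W) = 60*W (V(W) = 30*(2*W) = 60*W)
Y(s, Q) = 137/218 + 301/Q (Y(s, Q) = 411*(1/654) + 301/Q = 137/218 + 301/Q)
(J(1191, -444) + Y(V(2), -480))/(-1302912 - 3108558) = ((½)*(1123 - 444)/1191 + (137/218 + 301/(-480)))/(-1302912 - 3108558) = ((½)*(1/1191)*679 + (137/218 + 301*(-1/480)))/(-4411470) = (679/2382 + (137/218 - 301/480))*(-1/4411470) = (679/2382 + 71/52320)*(-1/4411470) = (5949067/20771040)*(-1/4411470) = -5949067/91630819828800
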